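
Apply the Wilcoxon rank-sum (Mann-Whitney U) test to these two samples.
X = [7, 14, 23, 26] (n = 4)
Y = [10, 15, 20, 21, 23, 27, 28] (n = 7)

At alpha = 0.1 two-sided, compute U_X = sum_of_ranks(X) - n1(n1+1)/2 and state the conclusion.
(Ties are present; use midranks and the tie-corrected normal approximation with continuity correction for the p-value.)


Step 1: Combine and sort all 11 observations; assign midranks.
sorted (value, group): (7,X), (10,Y), (14,X), (15,Y), (20,Y), (21,Y), (23,X), (23,Y), (26,X), (27,Y), (28,Y)
ranks: 7->1, 10->2, 14->3, 15->4, 20->5, 21->6, 23->7.5, 23->7.5, 26->9, 27->10, 28->11
Step 2: Rank sum for X: R1 = 1 + 3 + 7.5 + 9 = 20.5.
Step 3: U_X = R1 - n1(n1+1)/2 = 20.5 - 4*5/2 = 20.5 - 10 = 10.5.
       U_Y = n1*n2 - U_X = 28 - 10.5 = 17.5.
Step 4: Ties are present, so use the tie-corrected normal approximation (with continuity correction) for the p-value.
Step 5: p-value = 0.569872; compare to alpha = 0.1. fail to reject H0.

U_X = 10.5, p = 0.569872, fail to reject H0 at alpha = 0.1.


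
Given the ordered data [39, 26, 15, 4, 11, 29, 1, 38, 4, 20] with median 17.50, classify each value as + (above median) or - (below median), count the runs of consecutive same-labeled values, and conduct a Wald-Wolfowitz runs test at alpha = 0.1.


Step 1: Compute median = 17.50; label A = above, B = below.
Labels in order: AABBBABABA  (n_A = 5, n_B = 5)
Step 2: Count runs R = 7.
Step 3: Under H0 (random ordering), E[R] = 2*n_A*n_B/(n_A+n_B) + 1 = 2*5*5/10 + 1 = 6.0000.
        Var[R] = 2*n_A*n_B*(2*n_A*n_B - n_A - n_B) / ((n_A+n_B)^2 * (n_A+n_B-1)) = 2000/900 = 2.2222.
        SD[R] = 1.4907.
Step 4: Continuity-corrected z = (R - 0.5 - E[R]) / SD[R] = (7 - 0.5 - 6.0000) / 1.4907 = 0.3354.
Step 5: Two-sided p-value via normal approximation = 2*(1 - Phi(|z|)) = 0.737316.
Step 6: alpha = 0.1. fail to reject H0.

R = 7, z = 0.3354, p = 0.737316, fail to reject H0.


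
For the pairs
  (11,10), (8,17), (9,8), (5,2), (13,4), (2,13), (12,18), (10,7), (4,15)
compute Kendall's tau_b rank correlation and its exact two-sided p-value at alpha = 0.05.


Step 1: Enumerate the 36 unordered pairs (i,j) with i<j and classify each by sign(x_j-x_i) * sign(y_j-y_i).
  (1,2):dx=-3,dy=+7->D; (1,3):dx=-2,dy=-2->C; (1,4):dx=-6,dy=-8->C; (1,5):dx=+2,dy=-6->D
  (1,6):dx=-9,dy=+3->D; (1,7):dx=+1,dy=+8->C; (1,8):dx=-1,dy=-3->C; (1,9):dx=-7,dy=+5->D
  (2,3):dx=+1,dy=-9->D; (2,4):dx=-3,dy=-15->C; (2,5):dx=+5,dy=-13->D; (2,6):dx=-6,dy=-4->C
  (2,7):dx=+4,dy=+1->C; (2,8):dx=+2,dy=-10->D; (2,9):dx=-4,dy=-2->C; (3,4):dx=-4,dy=-6->C
  (3,5):dx=+4,dy=-4->D; (3,6):dx=-7,dy=+5->D; (3,7):dx=+3,dy=+10->C; (3,8):dx=+1,dy=-1->D
  (3,9):dx=-5,dy=+7->D; (4,5):dx=+8,dy=+2->C; (4,6):dx=-3,dy=+11->D; (4,7):dx=+7,dy=+16->C
  (4,8):dx=+5,dy=+5->C; (4,9):dx=-1,dy=+13->D; (5,6):dx=-11,dy=+9->D; (5,7):dx=-1,dy=+14->D
  (5,8):dx=-3,dy=+3->D; (5,9):dx=-9,dy=+11->D; (6,7):dx=+10,dy=+5->C; (6,8):dx=+8,dy=-6->D
  (6,9):dx=+2,dy=+2->C; (7,8):dx=-2,dy=-11->C; (7,9):dx=-8,dy=-3->C; (8,9):dx=-6,dy=+8->D
Step 2: C = 17, D = 19, total pairs = 36.
Step 3: tau = (C - D)/(n(n-1)/2) = (17 - 19)/36 = -0.055556.
Step 4: Exact two-sided p-value (enumerate n! = 362880 permutations of y under H0): p = 0.919455.
Step 5: alpha = 0.05. fail to reject H0.

tau_b = -0.0556 (C=17, D=19), p = 0.919455, fail to reject H0.


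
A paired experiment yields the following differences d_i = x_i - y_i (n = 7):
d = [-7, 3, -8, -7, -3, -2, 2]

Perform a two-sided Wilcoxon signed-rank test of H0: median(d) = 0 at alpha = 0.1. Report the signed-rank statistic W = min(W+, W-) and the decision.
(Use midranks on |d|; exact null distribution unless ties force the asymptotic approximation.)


Step 1: Drop any zero differences (none here) and take |d_i|.
|d| = [7, 3, 8, 7, 3, 2, 2]
Step 2: Midrank |d_i| (ties get averaged ranks).
ranks: |7|->5.5, |3|->3.5, |8|->7, |7|->5.5, |3|->3.5, |2|->1.5, |2|->1.5
Step 3: Attach original signs; sum ranks with positive sign and with negative sign.
W+ = 3.5 + 1.5 = 5
W- = 5.5 + 7 + 5.5 + 3.5 + 1.5 = 23
(Check: W+ + W- = 28 should equal n(n+1)/2 = 28.)
Step 4: Test statistic W = min(W+, W-) = 5.
Step 5: Ties in |d|, so use the tie-corrected normal approximation.
        E[W] = n(n+1)/4 = 7*8/4 = 14.
        Tie groups: |d|=2 (t=2), |d|=3 (t=2), |d|=7 (t=2); sum(t^3 - t) = 18.
        Var[W] = n(n+1)(2n+1)/24 - sum(t^3-t)/48 = 840/24 - 18/48 = 34.625.
        z = (W - E[W]) / sqrt(Var[W]) = (5 - 14) / 5.8843 = -1.5295.
        Two-sided p = 2*Phi(z) = 0.126142.
Step 6: alpha = 0.1. fail to reject H0.

W+ = 5, W- = 23, W = min = 5, p = 0.126142, fail to reject H0.


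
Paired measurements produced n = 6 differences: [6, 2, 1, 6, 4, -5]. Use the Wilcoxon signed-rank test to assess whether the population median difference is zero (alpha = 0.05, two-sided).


Step 1: Drop any zero differences (none here) and take |d_i|.
|d| = [6, 2, 1, 6, 4, 5]
Step 2: Midrank |d_i| (ties get averaged ranks).
ranks: |6|->5.5, |2|->2, |1|->1, |6|->5.5, |4|->3, |5|->4
Step 3: Attach original signs; sum ranks with positive sign and with negative sign.
W+ = 5.5 + 2 + 1 + 5.5 + 3 = 17
W- = 4 = 4
(Check: W+ + W- = 21 should equal n(n+1)/2 = 21.)
Step 4: Test statistic W = min(W+, W-) = 4.
Step 5: Ties in |d|, so use the tie-corrected normal approximation.
        E[W] = n(n+1)/4 = 6*7/4 = 10.5.
        Tie groups: |d|=6 (t=2); sum(t^3 - t) = 6.
        Var[W] = n(n+1)(2n+1)/24 - sum(t^3-t)/48 = 546/24 - 6/48 = 22.625.
        z = (W - E[W]) / sqrt(Var[W]) = (4 - 10.5) / 4.7566 = -1.3665.
        Two-sided p = 2*Phi(z) = 0.171773.
Step 6: alpha = 0.05. fail to reject H0.

W+ = 17, W- = 4, W = min = 4, p = 0.171773, fail to reject H0.


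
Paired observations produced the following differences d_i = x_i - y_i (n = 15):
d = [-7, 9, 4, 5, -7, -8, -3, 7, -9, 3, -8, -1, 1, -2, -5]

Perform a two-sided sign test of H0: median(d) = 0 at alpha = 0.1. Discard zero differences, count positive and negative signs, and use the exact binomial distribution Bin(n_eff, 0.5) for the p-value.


Step 1: Discard zero differences. Original n = 15; n_eff = number of nonzero differences = 15.
Nonzero differences (with sign): -7, +9, +4, +5, -7, -8, -3, +7, -9, +3, -8, -1, +1, -2, -5
Step 2: Count signs: positive = 6, negative = 9.
Step 3: Under H0: P(positive) = 0.5, so the number of positives S ~ Bin(15, 0.5).
Step 4: Two-sided exact p-value = sum of Bin(15,0.5) probabilities at or below the observed probability = 0.607239.
Step 5: alpha = 0.1. fail to reject H0.

n_eff = 15, pos = 6, neg = 9, p = 0.607239, fail to reject H0.


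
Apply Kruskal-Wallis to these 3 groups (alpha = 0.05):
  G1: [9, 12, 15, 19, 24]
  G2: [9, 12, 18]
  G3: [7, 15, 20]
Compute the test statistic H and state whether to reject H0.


Step 1: Combine all N = 11 observations and assign midranks.
sorted (value, group, rank): (7,G3,1), (9,G1,2.5), (9,G2,2.5), (12,G1,4.5), (12,G2,4.5), (15,G1,6.5), (15,G3,6.5), (18,G2,8), (19,G1,9), (20,G3,10), (24,G1,11)
Step 2: Sum ranks within each group.
R_1 = 33.5 (n_1 = 5)
R_2 = 15 (n_2 = 3)
R_3 = 17.5 (n_3 = 3)
Step 3: H = 12/(N(N+1)) * sum(R_i^2/n_i) - 3(N+1)
     = 12/(11*12) * (33.5^2/5 + 15^2/3 + 17.5^2/3) - 3*12
     = 0.090909 * 401.533 - 36
     = 0.503030.
Step 4: Ties present; correction factor C = 1 - 18/(11^3 - 11) = 0.986364. Corrected H = 0.503030 / 0.986364 = 0.509985.
Step 5: Under H0, H ~ chi^2(2); p-value = 0.774922.
Step 6: alpha = 0.05. fail to reject H0.

H = 0.5100, df = 2, p = 0.774922, fail to reject H0.


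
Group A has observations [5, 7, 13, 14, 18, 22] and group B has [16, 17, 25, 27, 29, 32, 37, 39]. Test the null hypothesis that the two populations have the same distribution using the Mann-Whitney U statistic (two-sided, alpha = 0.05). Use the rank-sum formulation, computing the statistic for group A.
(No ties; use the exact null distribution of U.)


Step 1: Combine and sort all 14 observations; assign midranks.
sorted (value, group): (5,X), (7,X), (13,X), (14,X), (16,Y), (17,Y), (18,X), (22,X), (25,Y), (27,Y), (29,Y), (32,Y), (37,Y), (39,Y)
ranks: 5->1, 7->2, 13->3, 14->4, 16->5, 17->6, 18->7, 22->8, 25->9, 27->10, 29->11, 32->12, 37->13, 39->14
Step 2: Rank sum for X: R1 = 1 + 2 + 3 + 4 + 7 + 8 = 25.
Step 3: U_X = R1 - n1(n1+1)/2 = 25 - 6*7/2 = 25 - 21 = 4.
       U_Y = n1*n2 - U_X = 48 - 4 = 44.
Step 4: No ties, so the exact null distribution of U (based on enumerating the C(14,6) = 3003 equally likely rank assignments) gives the two-sided p-value.
Step 5: p-value = 0.007992; compare to alpha = 0.05. reject H0.

U_X = 4, p = 0.007992, reject H0 at alpha = 0.05.


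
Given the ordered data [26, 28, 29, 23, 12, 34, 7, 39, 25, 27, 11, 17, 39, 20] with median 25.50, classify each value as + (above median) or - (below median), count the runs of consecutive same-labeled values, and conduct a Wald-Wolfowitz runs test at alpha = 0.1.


Step 1: Compute median = 25.50; label A = above, B = below.
Labels in order: AAABBABABABBAB  (n_A = 7, n_B = 7)
Step 2: Count runs R = 10.
Step 3: Under H0 (random ordering), E[R] = 2*n_A*n_B/(n_A+n_B) + 1 = 2*7*7/14 + 1 = 8.0000.
        Var[R] = 2*n_A*n_B*(2*n_A*n_B - n_A - n_B) / ((n_A+n_B)^2 * (n_A+n_B-1)) = 8232/2548 = 3.2308.
        SD[R] = 1.7974.
Step 4: Continuity-corrected z = (R - 0.5 - E[R]) / SD[R] = (10 - 0.5 - 8.0000) / 1.7974 = 0.8345.
Step 5: Two-sided p-value via normal approximation = 2*(1 - Phi(|z|)) = 0.403986.
Step 6: alpha = 0.1. fail to reject H0.

R = 10, z = 0.8345, p = 0.403986, fail to reject H0.


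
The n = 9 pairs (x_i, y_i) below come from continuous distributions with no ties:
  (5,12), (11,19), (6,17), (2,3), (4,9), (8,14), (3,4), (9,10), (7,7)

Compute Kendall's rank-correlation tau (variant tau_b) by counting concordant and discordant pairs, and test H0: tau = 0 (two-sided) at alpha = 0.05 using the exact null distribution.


Step 1: Enumerate the 36 unordered pairs (i,j) with i<j and classify each by sign(x_j-x_i) * sign(y_j-y_i).
  (1,2):dx=+6,dy=+7->C; (1,3):dx=+1,dy=+5->C; (1,4):dx=-3,dy=-9->C; (1,5):dx=-1,dy=-3->C
  (1,6):dx=+3,dy=+2->C; (1,7):dx=-2,dy=-8->C; (1,8):dx=+4,dy=-2->D; (1,9):dx=+2,dy=-5->D
  (2,3):dx=-5,dy=-2->C; (2,4):dx=-9,dy=-16->C; (2,5):dx=-7,dy=-10->C; (2,6):dx=-3,dy=-5->C
  (2,7):dx=-8,dy=-15->C; (2,8):dx=-2,dy=-9->C; (2,9):dx=-4,dy=-12->C; (3,4):dx=-4,dy=-14->C
  (3,5):dx=-2,dy=-8->C; (3,6):dx=+2,dy=-3->D; (3,7):dx=-3,dy=-13->C; (3,8):dx=+3,dy=-7->D
  (3,9):dx=+1,dy=-10->D; (4,5):dx=+2,dy=+6->C; (4,6):dx=+6,dy=+11->C; (4,7):dx=+1,dy=+1->C
  (4,8):dx=+7,dy=+7->C; (4,9):dx=+5,dy=+4->C; (5,6):dx=+4,dy=+5->C; (5,7):dx=-1,dy=-5->C
  (5,8):dx=+5,dy=+1->C; (5,9):dx=+3,dy=-2->D; (6,7):dx=-5,dy=-10->C; (6,8):dx=+1,dy=-4->D
  (6,9):dx=-1,dy=-7->C; (7,8):dx=+6,dy=+6->C; (7,9):dx=+4,dy=+3->C; (8,9):dx=-2,dy=-3->C
Step 2: C = 29, D = 7, total pairs = 36.
Step 3: tau = (C - D)/(n(n-1)/2) = (29 - 7)/36 = 0.611111.
Step 4: Exact two-sided p-value (enumerate n! = 362880 permutations of y under H0): p = 0.024741.
Step 5: alpha = 0.05. reject H0.

tau_b = 0.6111 (C=29, D=7), p = 0.024741, reject H0.


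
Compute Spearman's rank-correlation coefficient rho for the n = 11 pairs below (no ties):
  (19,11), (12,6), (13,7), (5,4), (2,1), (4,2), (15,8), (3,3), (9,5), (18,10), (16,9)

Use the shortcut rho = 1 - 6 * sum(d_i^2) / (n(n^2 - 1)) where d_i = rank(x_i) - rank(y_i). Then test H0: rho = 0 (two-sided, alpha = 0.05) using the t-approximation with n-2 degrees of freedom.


Step 1: Rank x and y separately (midranks; no ties here).
rank(x): 19->11, 12->6, 13->7, 5->4, 2->1, 4->3, 15->8, 3->2, 9->5, 18->10, 16->9
rank(y): 11->11, 6->6, 7->7, 4->4, 1->1, 2->2, 8->8, 3->3, 5->5, 10->10, 9->9
Step 2: d_i = R_x(i) - R_y(i); compute d_i^2.
  (11-11)^2=0, (6-6)^2=0, (7-7)^2=0, (4-4)^2=0, (1-1)^2=0, (3-2)^2=1, (8-8)^2=0, (2-3)^2=1, (5-5)^2=0, (10-10)^2=0, (9-9)^2=0
sum(d^2) = 2.
Step 3: rho = 1 - 6*2 / (11*(11^2 - 1)) = 1 - 12/1320 = 0.990909.
Step 4: Under H0, t = rho * sqrt((n-2)/(1-rho^2)) = 22.0966 ~ t(9).
Step 5: Two-sided p-value from the t-distribution with 9 df = 0.000000.
Step 6: alpha = 0.05. reject H0.

rho = 0.9909, p = 0.000000, reject H0 at alpha = 0.05.


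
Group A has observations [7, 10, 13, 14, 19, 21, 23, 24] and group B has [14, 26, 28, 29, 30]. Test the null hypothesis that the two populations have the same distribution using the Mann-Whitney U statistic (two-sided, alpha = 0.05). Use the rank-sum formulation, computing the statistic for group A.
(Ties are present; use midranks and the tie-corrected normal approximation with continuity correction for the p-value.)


Step 1: Combine and sort all 13 observations; assign midranks.
sorted (value, group): (7,X), (10,X), (13,X), (14,X), (14,Y), (19,X), (21,X), (23,X), (24,X), (26,Y), (28,Y), (29,Y), (30,Y)
ranks: 7->1, 10->2, 13->3, 14->4.5, 14->4.5, 19->6, 21->7, 23->8, 24->9, 26->10, 28->11, 29->12, 30->13
Step 2: Rank sum for X: R1 = 1 + 2 + 3 + 4.5 + 6 + 7 + 8 + 9 = 40.5.
Step 3: U_X = R1 - n1(n1+1)/2 = 40.5 - 8*9/2 = 40.5 - 36 = 4.5.
       U_Y = n1*n2 - U_X = 40 - 4.5 = 35.5.
Step 4: Ties are present, so use the tie-corrected normal approximation (with continuity correction) for the p-value.
Step 5: p-value = 0.027892; compare to alpha = 0.05. reject H0.

U_X = 4.5, p = 0.027892, reject H0 at alpha = 0.05.


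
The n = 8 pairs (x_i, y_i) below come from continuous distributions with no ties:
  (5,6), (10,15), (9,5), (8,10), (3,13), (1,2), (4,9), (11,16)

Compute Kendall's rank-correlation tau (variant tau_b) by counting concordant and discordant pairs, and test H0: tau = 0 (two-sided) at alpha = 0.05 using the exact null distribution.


Step 1: Enumerate the 28 unordered pairs (i,j) with i<j and classify each by sign(x_j-x_i) * sign(y_j-y_i).
  (1,2):dx=+5,dy=+9->C; (1,3):dx=+4,dy=-1->D; (1,4):dx=+3,dy=+4->C; (1,5):dx=-2,dy=+7->D
  (1,6):dx=-4,dy=-4->C; (1,7):dx=-1,dy=+3->D; (1,8):dx=+6,dy=+10->C; (2,3):dx=-1,dy=-10->C
  (2,4):dx=-2,dy=-5->C; (2,5):dx=-7,dy=-2->C; (2,6):dx=-9,dy=-13->C; (2,7):dx=-6,dy=-6->C
  (2,8):dx=+1,dy=+1->C; (3,4):dx=-1,dy=+5->D; (3,5):dx=-6,dy=+8->D; (3,6):dx=-8,dy=-3->C
  (3,7):dx=-5,dy=+4->D; (3,8):dx=+2,dy=+11->C; (4,5):dx=-5,dy=+3->D; (4,6):dx=-7,dy=-8->C
  (4,7):dx=-4,dy=-1->C; (4,8):dx=+3,dy=+6->C; (5,6):dx=-2,dy=-11->C; (5,7):dx=+1,dy=-4->D
  (5,8):dx=+8,dy=+3->C; (6,7):dx=+3,dy=+7->C; (6,8):dx=+10,dy=+14->C; (7,8):dx=+7,dy=+7->C
Step 2: C = 20, D = 8, total pairs = 28.
Step 3: tau = (C - D)/(n(n-1)/2) = (20 - 8)/28 = 0.428571.
Step 4: Exact two-sided p-value (enumerate n! = 40320 permutations of y under H0): p = 0.178869.
Step 5: alpha = 0.05. fail to reject H0.

tau_b = 0.4286 (C=20, D=8), p = 0.178869, fail to reject H0.


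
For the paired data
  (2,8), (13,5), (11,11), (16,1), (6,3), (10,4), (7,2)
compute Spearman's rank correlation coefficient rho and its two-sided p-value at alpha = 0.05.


Step 1: Rank x and y separately (midranks; no ties here).
rank(x): 2->1, 13->6, 11->5, 16->7, 6->2, 10->4, 7->3
rank(y): 8->6, 5->5, 11->7, 1->1, 3->3, 4->4, 2->2
Step 2: d_i = R_x(i) - R_y(i); compute d_i^2.
  (1-6)^2=25, (6-5)^2=1, (5-7)^2=4, (7-1)^2=36, (2-3)^2=1, (4-4)^2=0, (3-2)^2=1
sum(d^2) = 68.
Step 3: rho = 1 - 6*68 / (7*(7^2 - 1)) = 1 - 408/336 = -0.214286.
Step 4: Under H0, t = rho * sqrt((n-2)/(1-rho^2)) = -0.4906 ~ t(5).
Step 5: Two-sided p-value from the t-distribution with 5 df = 0.644512.
Step 6: alpha = 0.05. fail to reject H0.

rho = -0.2143, p = 0.644512, fail to reject H0 at alpha = 0.05.


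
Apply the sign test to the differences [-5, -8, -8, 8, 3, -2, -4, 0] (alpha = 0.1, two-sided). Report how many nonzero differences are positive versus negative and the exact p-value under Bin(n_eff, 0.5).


Step 1: Discard zero differences. Original n = 8; n_eff = number of nonzero differences = 7.
Nonzero differences (with sign): -5, -8, -8, +8, +3, -2, -4
Step 2: Count signs: positive = 2, negative = 5.
Step 3: Under H0: P(positive) = 0.5, so the number of positives S ~ Bin(7, 0.5).
Step 4: Two-sided exact p-value = sum of Bin(7,0.5) probabilities at or below the observed probability = 0.453125.
Step 5: alpha = 0.1. fail to reject H0.

n_eff = 7, pos = 2, neg = 5, p = 0.453125, fail to reject H0.


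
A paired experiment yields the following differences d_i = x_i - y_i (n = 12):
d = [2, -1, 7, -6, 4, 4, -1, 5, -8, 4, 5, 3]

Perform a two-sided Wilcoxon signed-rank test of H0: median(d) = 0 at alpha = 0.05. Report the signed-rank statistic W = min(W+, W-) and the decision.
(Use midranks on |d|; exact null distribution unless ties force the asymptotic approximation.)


Step 1: Drop any zero differences (none here) and take |d_i|.
|d| = [2, 1, 7, 6, 4, 4, 1, 5, 8, 4, 5, 3]
Step 2: Midrank |d_i| (ties get averaged ranks).
ranks: |2|->3, |1|->1.5, |7|->11, |6|->10, |4|->6, |4|->6, |1|->1.5, |5|->8.5, |8|->12, |4|->6, |5|->8.5, |3|->4
Step 3: Attach original signs; sum ranks with positive sign and with negative sign.
W+ = 3 + 11 + 6 + 6 + 8.5 + 6 + 8.5 + 4 = 53
W- = 1.5 + 10 + 1.5 + 12 = 25
(Check: W+ + W- = 78 should equal n(n+1)/2 = 78.)
Step 4: Test statistic W = min(W+, W-) = 25.
Step 5: Ties in |d|, so use the tie-corrected normal approximation.
        E[W] = n(n+1)/4 = 12*13/4 = 39.
        Tie groups: |d|=1 (t=2), |d|=4 (t=3), |d|=5 (t=2); sum(t^3 - t) = 36.
        Var[W] = n(n+1)(2n+1)/24 - sum(t^3-t)/48 = 3900/24 - 36/48 = 161.75.
        z = (W - E[W]) / sqrt(Var[W]) = (25 - 39) / 12.7181 = -1.1008.
        Two-sided p = 2*Phi(z) = 0.270987.
Step 6: alpha = 0.05. fail to reject H0.

W+ = 53, W- = 25, W = min = 25, p = 0.270987, fail to reject H0.


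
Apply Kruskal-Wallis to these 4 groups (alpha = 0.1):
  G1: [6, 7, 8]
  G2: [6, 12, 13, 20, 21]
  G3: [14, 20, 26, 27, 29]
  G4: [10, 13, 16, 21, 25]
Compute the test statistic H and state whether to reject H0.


Step 1: Combine all N = 18 observations and assign midranks.
sorted (value, group, rank): (6,G1,1.5), (6,G2,1.5), (7,G1,3), (8,G1,4), (10,G4,5), (12,G2,6), (13,G2,7.5), (13,G4,7.5), (14,G3,9), (16,G4,10), (20,G2,11.5), (20,G3,11.5), (21,G2,13.5), (21,G4,13.5), (25,G4,15), (26,G3,16), (27,G3,17), (29,G3,18)
Step 2: Sum ranks within each group.
R_1 = 8.5 (n_1 = 3)
R_2 = 40 (n_2 = 5)
R_3 = 71.5 (n_3 = 5)
R_4 = 51 (n_4 = 5)
Step 3: H = 12/(N(N+1)) * sum(R_i^2/n_i) - 3(N+1)
     = 12/(18*19) * (8.5^2/3 + 40^2/5 + 71.5^2/5 + 51^2/5) - 3*19
     = 0.035088 * 1886.73 - 57
     = 9.201170.
Step 4: Ties present; correction factor C = 1 - 24/(18^3 - 18) = 0.995872. Corrected H = 9.201170 / 0.995872 = 9.239309.
Step 5: Under H0, H ~ chi^2(3); p-value = 0.026273.
Step 6: alpha = 0.1. reject H0.

H = 9.2393, df = 3, p = 0.026273, reject H0.


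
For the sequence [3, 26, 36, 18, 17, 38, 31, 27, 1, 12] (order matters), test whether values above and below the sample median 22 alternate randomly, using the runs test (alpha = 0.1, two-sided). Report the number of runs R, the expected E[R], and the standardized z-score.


Step 1: Compute median = 22; label A = above, B = below.
Labels in order: BAABBAAABB  (n_A = 5, n_B = 5)
Step 2: Count runs R = 5.
Step 3: Under H0 (random ordering), E[R] = 2*n_A*n_B/(n_A+n_B) + 1 = 2*5*5/10 + 1 = 6.0000.
        Var[R] = 2*n_A*n_B*(2*n_A*n_B - n_A - n_B) / ((n_A+n_B)^2 * (n_A+n_B-1)) = 2000/900 = 2.2222.
        SD[R] = 1.4907.
Step 4: Continuity-corrected z = (R + 0.5 - E[R]) / SD[R] = (5 + 0.5 - 6.0000) / 1.4907 = -0.3354.
Step 5: Two-sided p-value via normal approximation = 2*(1 - Phi(|z|)) = 0.737316.
Step 6: alpha = 0.1. fail to reject H0.

R = 5, z = -0.3354, p = 0.737316, fail to reject H0.


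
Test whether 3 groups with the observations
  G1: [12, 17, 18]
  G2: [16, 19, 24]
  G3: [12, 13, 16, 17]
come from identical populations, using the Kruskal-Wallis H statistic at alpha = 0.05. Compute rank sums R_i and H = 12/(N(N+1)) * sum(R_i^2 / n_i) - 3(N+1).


Step 1: Combine all N = 10 observations and assign midranks.
sorted (value, group, rank): (12,G1,1.5), (12,G3,1.5), (13,G3,3), (16,G2,4.5), (16,G3,4.5), (17,G1,6.5), (17,G3,6.5), (18,G1,8), (19,G2,9), (24,G2,10)
Step 2: Sum ranks within each group.
R_1 = 16 (n_1 = 3)
R_2 = 23.5 (n_2 = 3)
R_3 = 15.5 (n_3 = 4)
Step 3: H = 12/(N(N+1)) * sum(R_i^2/n_i) - 3(N+1)
     = 12/(10*11) * (16^2/3 + 23.5^2/3 + 15.5^2/4) - 3*11
     = 0.109091 * 329.479 - 33
     = 2.943182.
Step 4: Ties present; correction factor C = 1 - 18/(10^3 - 10) = 0.981818. Corrected H = 2.943182 / 0.981818 = 2.997685.
Step 5: Under H0, H ~ chi^2(2); p-value = 0.223389.
Step 6: alpha = 0.05. fail to reject H0.

H = 2.9977, df = 2, p = 0.223389, fail to reject H0.


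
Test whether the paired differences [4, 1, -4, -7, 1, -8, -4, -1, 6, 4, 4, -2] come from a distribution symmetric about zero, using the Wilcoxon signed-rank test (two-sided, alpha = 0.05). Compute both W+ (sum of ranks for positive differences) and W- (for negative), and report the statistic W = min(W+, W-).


Step 1: Drop any zero differences (none here) and take |d_i|.
|d| = [4, 1, 4, 7, 1, 8, 4, 1, 6, 4, 4, 2]
Step 2: Midrank |d_i| (ties get averaged ranks).
ranks: |4|->7, |1|->2, |4|->7, |7|->11, |1|->2, |8|->12, |4|->7, |1|->2, |6|->10, |4|->7, |4|->7, |2|->4
Step 3: Attach original signs; sum ranks with positive sign and with negative sign.
W+ = 7 + 2 + 2 + 10 + 7 + 7 = 35
W- = 7 + 11 + 12 + 7 + 2 + 4 = 43
(Check: W+ + W- = 78 should equal n(n+1)/2 = 78.)
Step 4: Test statistic W = min(W+, W-) = 35.
Step 5: Ties in |d|, so use the tie-corrected normal approximation.
        E[W] = n(n+1)/4 = 12*13/4 = 39.
        Tie groups: |d|=1 (t=3), |d|=4 (t=5); sum(t^3 - t) = 144.
        Var[W] = n(n+1)(2n+1)/24 - sum(t^3-t)/48 = 3900/24 - 144/48 = 159.5.
        z = (W - E[W]) / sqrt(Var[W]) = (35 - 39) / 12.6293 = -0.3167.
        Two-sided p = 2*Phi(z) = 0.751454.
Step 6: alpha = 0.05. fail to reject H0.

W+ = 35, W- = 43, W = min = 35, p = 0.751454, fail to reject H0.


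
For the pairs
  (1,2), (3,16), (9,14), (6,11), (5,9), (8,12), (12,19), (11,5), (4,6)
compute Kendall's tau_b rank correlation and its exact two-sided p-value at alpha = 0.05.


Step 1: Enumerate the 36 unordered pairs (i,j) with i<j and classify each by sign(x_j-x_i) * sign(y_j-y_i).
  (1,2):dx=+2,dy=+14->C; (1,3):dx=+8,dy=+12->C; (1,4):dx=+5,dy=+9->C; (1,5):dx=+4,dy=+7->C
  (1,6):dx=+7,dy=+10->C; (1,7):dx=+11,dy=+17->C; (1,8):dx=+10,dy=+3->C; (1,9):dx=+3,dy=+4->C
  (2,3):dx=+6,dy=-2->D; (2,4):dx=+3,dy=-5->D; (2,5):dx=+2,dy=-7->D; (2,6):dx=+5,dy=-4->D
  (2,7):dx=+9,dy=+3->C; (2,8):dx=+8,dy=-11->D; (2,9):dx=+1,dy=-10->D; (3,4):dx=-3,dy=-3->C
  (3,5):dx=-4,dy=-5->C; (3,6):dx=-1,dy=-2->C; (3,7):dx=+3,dy=+5->C; (3,8):dx=+2,dy=-9->D
  (3,9):dx=-5,dy=-8->C; (4,5):dx=-1,dy=-2->C; (4,6):dx=+2,dy=+1->C; (4,7):dx=+6,dy=+8->C
  (4,8):dx=+5,dy=-6->D; (4,9):dx=-2,dy=-5->C; (5,6):dx=+3,dy=+3->C; (5,7):dx=+7,dy=+10->C
  (5,8):dx=+6,dy=-4->D; (5,9):dx=-1,dy=-3->C; (6,7):dx=+4,dy=+7->C; (6,8):dx=+3,dy=-7->D
  (6,9):dx=-4,dy=-6->C; (7,8):dx=-1,dy=-14->C; (7,9):dx=-8,dy=-13->C; (8,9):dx=-7,dy=+1->D
Step 2: C = 25, D = 11, total pairs = 36.
Step 3: tau = (C - D)/(n(n-1)/2) = (25 - 11)/36 = 0.388889.
Step 4: Exact two-sided p-value (enumerate n! = 362880 permutations of y under H0): p = 0.180181.
Step 5: alpha = 0.05. fail to reject H0.

tau_b = 0.3889 (C=25, D=11), p = 0.180181, fail to reject H0.


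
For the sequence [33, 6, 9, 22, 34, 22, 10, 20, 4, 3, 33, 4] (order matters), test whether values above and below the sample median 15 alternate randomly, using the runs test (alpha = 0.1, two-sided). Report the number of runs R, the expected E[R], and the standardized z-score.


Step 1: Compute median = 15; label A = above, B = below.
Labels in order: ABBAAABABBAB  (n_A = 6, n_B = 6)
Step 2: Count runs R = 8.
Step 3: Under H0 (random ordering), E[R] = 2*n_A*n_B/(n_A+n_B) + 1 = 2*6*6/12 + 1 = 7.0000.
        Var[R] = 2*n_A*n_B*(2*n_A*n_B - n_A - n_B) / ((n_A+n_B)^2 * (n_A+n_B-1)) = 4320/1584 = 2.7273.
        SD[R] = 1.6514.
Step 4: Continuity-corrected z = (R - 0.5 - E[R]) / SD[R] = (8 - 0.5 - 7.0000) / 1.6514 = 0.3028.
Step 5: Two-sided p-value via normal approximation = 2*(1 - Phi(|z|)) = 0.762069.
Step 6: alpha = 0.1. fail to reject H0.

R = 8, z = 0.3028, p = 0.762069, fail to reject H0.


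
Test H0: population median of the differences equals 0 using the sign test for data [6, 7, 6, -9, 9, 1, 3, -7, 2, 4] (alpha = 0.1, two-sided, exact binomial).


Step 1: Discard zero differences. Original n = 10; n_eff = number of nonzero differences = 10.
Nonzero differences (with sign): +6, +7, +6, -9, +9, +1, +3, -7, +2, +4
Step 2: Count signs: positive = 8, negative = 2.
Step 3: Under H0: P(positive) = 0.5, so the number of positives S ~ Bin(10, 0.5).
Step 4: Two-sided exact p-value = sum of Bin(10,0.5) probabilities at or below the observed probability = 0.109375.
Step 5: alpha = 0.1. fail to reject H0.

n_eff = 10, pos = 8, neg = 2, p = 0.109375, fail to reject H0.


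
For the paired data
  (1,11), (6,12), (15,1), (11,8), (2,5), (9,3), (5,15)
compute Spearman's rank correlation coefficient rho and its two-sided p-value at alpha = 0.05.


Step 1: Rank x and y separately (midranks; no ties here).
rank(x): 1->1, 6->4, 15->7, 11->6, 2->2, 9->5, 5->3
rank(y): 11->5, 12->6, 1->1, 8->4, 5->3, 3->2, 15->7
Step 2: d_i = R_x(i) - R_y(i); compute d_i^2.
  (1-5)^2=16, (4-6)^2=4, (7-1)^2=36, (6-4)^2=4, (2-3)^2=1, (5-2)^2=9, (3-7)^2=16
sum(d^2) = 86.
Step 3: rho = 1 - 6*86 / (7*(7^2 - 1)) = 1 - 516/336 = -0.535714.
Step 4: Under H0, t = rho * sqrt((n-2)/(1-rho^2)) = -1.4186 ~ t(5).
Step 5: Two-sided p-value from the t-distribution with 5 df = 0.215217.
Step 6: alpha = 0.05. fail to reject H0.

rho = -0.5357, p = 0.215217, fail to reject H0 at alpha = 0.05.


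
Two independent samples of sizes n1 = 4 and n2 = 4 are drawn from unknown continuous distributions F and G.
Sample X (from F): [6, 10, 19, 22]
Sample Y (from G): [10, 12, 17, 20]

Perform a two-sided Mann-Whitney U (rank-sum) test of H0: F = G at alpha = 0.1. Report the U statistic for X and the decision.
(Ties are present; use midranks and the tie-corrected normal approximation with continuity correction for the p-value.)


Step 1: Combine and sort all 8 observations; assign midranks.
sorted (value, group): (6,X), (10,X), (10,Y), (12,Y), (17,Y), (19,X), (20,Y), (22,X)
ranks: 6->1, 10->2.5, 10->2.5, 12->4, 17->5, 19->6, 20->7, 22->8
Step 2: Rank sum for X: R1 = 1 + 2.5 + 6 + 8 = 17.5.
Step 3: U_X = R1 - n1(n1+1)/2 = 17.5 - 4*5/2 = 17.5 - 10 = 7.5.
       U_Y = n1*n2 - U_X = 16 - 7.5 = 8.5.
Step 4: Ties are present, so use the tie-corrected normal approximation (with continuity correction) for the p-value.
Step 5: p-value = 1.000000; compare to alpha = 0.1. fail to reject H0.

U_X = 7.5, p = 1.000000, fail to reject H0 at alpha = 0.1.


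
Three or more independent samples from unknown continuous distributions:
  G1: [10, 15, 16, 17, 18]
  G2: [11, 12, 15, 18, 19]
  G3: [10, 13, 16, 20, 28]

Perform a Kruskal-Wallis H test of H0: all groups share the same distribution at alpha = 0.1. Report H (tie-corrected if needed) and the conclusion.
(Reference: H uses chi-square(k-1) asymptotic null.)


Step 1: Combine all N = 15 observations and assign midranks.
sorted (value, group, rank): (10,G1,1.5), (10,G3,1.5), (11,G2,3), (12,G2,4), (13,G3,5), (15,G1,6.5), (15,G2,6.5), (16,G1,8.5), (16,G3,8.5), (17,G1,10), (18,G1,11.5), (18,G2,11.5), (19,G2,13), (20,G3,14), (28,G3,15)
Step 2: Sum ranks within each group.
R_1 = 38 (n_1 = 5)
R_2 = 38 (n_2 = 5)
R_3 = 44 (n_3 = 5)
Step 3: H = 12/(N(N+1)) * sum(R_i^2/n_i) - 3(N+1)
     = 12/(15*16) * (38^2/5 + 38^2/5 + 44^2/5) - 3*16
     = 0.050000 * 964.8 - 48
     = 0.240000.
Step 4: Ties present; correction factor C = 1 - 24/(15^3 - 15) = 0.992857. Corrected H = 0.240000 / 0.992857 = 0.241727.
Step 5: Under H0, H ~ chi^2(2); p-value = 0.886155.
Step 6: alpha = 0.1. fail to reject H0.

H = 0.2417, df = 2, p = 0.886155, fail to reject H0.


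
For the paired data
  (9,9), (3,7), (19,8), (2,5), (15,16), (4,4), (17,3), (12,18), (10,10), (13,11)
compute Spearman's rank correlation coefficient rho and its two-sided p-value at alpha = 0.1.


Step 1: Rank x and y separately (midranks; no ties here).
rank(x): 9->4, 3->2, 19->10, 2->1, 15->8, 4->3, 17->9, 12->6, 10->5, 13->7
rank(y): 9->6, 7->4, 8->5, 5->3, 16->9, 4->2, 3->1, 18->10, 10->7, 11->8
Step 2: d_i = R_x(i) - R_y(i); compute d_i^2.
  (4-6)^2=4, (2-4)^2=4, (10-5)^2=25, (1-3)^2=4, (8-9)^2=1, (3-2)^2=1, (9-1)^2=64, (6-10)^2=16, (5-7)^2=4, (7-8)^2=1
sum(d^2) = 124.
Step 3: rho = 1 - 6*124 / (10*(10^2 - 1)) = 1 - 744/990 = 0.248485.
Step 4: Under H0, t = rho * sqrt((n-2)/(1-rho^2)) = 0.7256 ~ t(8).
Step 5: Two-sided p-value from the t-distribution with 8 df = 0.488776.
Step 6: alpha = 0.1. fail to reject H0.

rho = 0.2485, p = 0.488776, fail to reject H0 at alpha = 0.1.


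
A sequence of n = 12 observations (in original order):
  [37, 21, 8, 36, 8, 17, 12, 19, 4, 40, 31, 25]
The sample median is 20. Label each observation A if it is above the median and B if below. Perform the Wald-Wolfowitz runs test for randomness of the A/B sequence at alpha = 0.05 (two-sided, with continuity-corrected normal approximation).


Step 1: Compute median = 20; label A = above, B = below.
Labels in order: AABABBBBBAAA  (n_A = 6, n_B = 6)
Step 2: Count runs R = 5.
Step 3: Under H0 (random ordering), E[R] = 2*n_A*n_B/(n_A+n_B) + 1 = 2*6*6/12 + 1 = 7.0000.
        Var[R] = 2*n_A*n_B*(2*n_A*n_B - n_A - n_B) / ((n_A+n_B)^2 * (n_A+n_B-1)) = 4320/1584 = 2.7273.
        SD[R] = 1.6514.
Step 4: Continuity-corrected z = (R + 0.5 - E[R]) / SD[R] = (5 + 0.5 - 7.0000) / 1.6514 = -0.9083.
Step 5: Two-sided p-value via normal approximation = 2*(1 - Phi(|z|)) = 0.363722.
Step 6: alpha = 0.05. fail to reject H0.

R = 5, z = -0.9083, p = 0.363722, fail to reject H0.


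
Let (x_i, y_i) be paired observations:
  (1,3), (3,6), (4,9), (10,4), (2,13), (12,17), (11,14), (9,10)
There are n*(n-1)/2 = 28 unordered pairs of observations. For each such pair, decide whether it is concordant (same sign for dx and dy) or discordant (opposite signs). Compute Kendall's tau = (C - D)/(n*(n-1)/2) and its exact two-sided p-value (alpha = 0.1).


Step 1: Enumerate the 28 unordered pairs (i,j) with i<j and classify each by sign(x_j-x_i) * sign(y_j-y_i).
  (1,2):dx=+2,dy=+3->C; (1,3):dx=+3,dy=+6->C; (1,4):dx=+9,dy=+1->C; (1,5):dx=+1,dy=+10->C
  (1,6):dx=+11,dy=+14->C; (1,7):dx=+10,dy=+11->C; (1,8):dx=+8,dy=+7->C; (2,3):dx=+1,dy=+3->C
  (2,4):dx=+7,dy=-2->D; (2,5):dx=-1,dy=+7->D; (2,6):dx=+9,dy=+11->C; (2,7):dx=+8,dy=+8->C
  (2,8):dx=+6,dy=+4->C; (3,4):dx=+6,dy=-5->D; (3,5):dx=-2,dy=+4->D; (3,6):dx=+8,dy=+8->C
  (3,7):dx=+7,dy=+5->C; (3,8):dx=+5,dy=+1->C; (4,5):dx=-8,dy=+9->D; (4,6):dx=+2,dy=+13->C
  (4,7):dx=+1,dy=+10->C; (4,8):dx=-1,dy=+6->D; (5,6):dx=+10,dy=+4->C; (5,7):dx=+9,dy=+1->C
  (5,8):dx=+7,dy=-3->D; (6,7):dx=-1,dy=-3->C; (6,8):dx=-3,dy=-7->C; (7,8):dx=-2,dy=-4->C
Step 2: C = 21, D = 7, total pairs = 28.
Step 3: tau = (C - D)/(n(n-1)/2) = (21 - 7)/28 = 0.500000.
Step 4: Exact two-sided p-value (enumerate n! = 40320 permutations of y under H0): p = 0.108681.
Step 5: alpha = 0.1. fail to reject H0.

tau_b = 0.5000 (C=21, D=7), p = 0.108681, fail to reject H0.


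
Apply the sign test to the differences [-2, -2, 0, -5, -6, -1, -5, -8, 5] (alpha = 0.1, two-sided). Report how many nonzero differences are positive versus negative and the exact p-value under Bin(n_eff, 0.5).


Step 1: Discard zero differences. Original n = 9; n_eff = number of nonzero differences = 8.
Nonzero differences (with sign): -2, -2, -5, -6, -1, -5, -8, +5
Step 2: Count signs: positive = 1, negative = 7.
Step 3: Under H0: P(positive) = 0.5, so the number of positives S ~ Bin(8, 0.5).
Step 4: Two-sided exact p-value = sum of Bin(8,0.5) probabilities at or below the observed probability = 0.070312.
Step 5: alpha = 0.1. reject H0.

n_eff = 8, pos = 1, neg = 7, p = 0.070312, reject H0.


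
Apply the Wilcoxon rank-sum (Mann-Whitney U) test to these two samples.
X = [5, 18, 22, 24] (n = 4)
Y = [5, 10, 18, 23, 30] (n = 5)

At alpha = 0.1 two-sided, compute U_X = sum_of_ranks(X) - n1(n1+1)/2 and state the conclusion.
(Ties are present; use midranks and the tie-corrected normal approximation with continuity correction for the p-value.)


Step 1: Combine and sort all 9 observations; assign midranks.
sorted (value, group): (5,X), (5,Y), (10,Y), (18,X), (18,Y), (22,X), (23,Y), (24,X), (30,Y)
ranks: 5->1.5, 5->1.5, 10->3, 18->4.5, 18->4.5, 22->6, 23->7, 24->8, 30->9
Step 2: Rank sum for X: R1 = 1.5 + 4.5 + 6 + 8 = 20.
Step 3: U_X = R1 - n1(n1+1)/2 = 20 - 4*5/2 = 20 - 10 = 10.
       U_Y = n1*n2 - U_X = 20 - 10 = 10.
Step 4: Ties are present, so use the tie-corrected normal approximation (with continuity correction) for the p-value.
Step 5: p-value = 1.000000; compare to alpha = 0.1. fail to reject H0.

U_X = 10, p = 1.000000, fail to reject H0 at alpha = 0.1.


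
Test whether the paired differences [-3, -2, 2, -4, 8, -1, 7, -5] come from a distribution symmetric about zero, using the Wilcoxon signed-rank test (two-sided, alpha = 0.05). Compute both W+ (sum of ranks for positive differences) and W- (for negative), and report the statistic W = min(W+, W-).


Step 1: Drop any zero differences (none here) and take |d_i|.
|d| = [3, 2, 2, 4, 8, 1, 7, 5]
Step 2: Midrank |d_i| (ties get averaged ranks).
ranks: |3|->4, |2|->2.5, |2|->2.5, |4|->5, |8|->8, |1|->1, |7|->7, |5|->6
Step 3: Attach original signs; sum ranks with positive sign and with negative sign.
W+ = 2.5 + 8 + 7 = 17.5
W- = 4 + 2.5 + 5 + 1 + 6 = 18.5
(Check: W+ + W- = 36 should equal n(n+1)/2 = 36.)
Step 4: Test statistic W = min(W+, W-) = 17.5.
Step 5: Ties in |d|, so use the tie-corrected normal approximation.
        E[W] = n(n+1)/4 = 8*9/4 = 18.
        Tie groups: |d|=2 (t=2); sum(t^3 - t) = 6.
        Var[W] = n(n+1)(2n+1)/24 - sum(t^3-t)/48 = 1224/24 - 6/48 = 50.875.
        z = (W - E[W]) / sqrt(Var[W]) = (17.5 - 18) / 7.1327 = -0.0701.
        Two-sided p = 2*Phi(z) = 0.944114.
Step 6: alpha = 0.05. fail to reject H0.

W+ = 17.5, W- = 18.5, W = min = 17.5, p = 0.944114, fail to reject H0.


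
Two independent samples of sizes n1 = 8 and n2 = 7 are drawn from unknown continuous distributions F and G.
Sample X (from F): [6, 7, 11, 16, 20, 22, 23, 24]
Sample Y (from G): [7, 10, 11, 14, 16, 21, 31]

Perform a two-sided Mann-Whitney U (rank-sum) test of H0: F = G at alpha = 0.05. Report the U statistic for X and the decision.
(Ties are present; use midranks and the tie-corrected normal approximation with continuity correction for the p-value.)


Step 1: Combine and sort all 15 observations; assign midranks.
sorted (value, group): (6,X), (7,X), (7,Y), (10,Y), (11,X), (11,Y), (14,Y), (16,X), (16,Y), (20,X), (21,Y), (22,X), (23,X), (24,X), (31,Y)
ranks: 6->1, 7->2.5, 7->2.5, 10->4, 11->5.5, 11->5.5, 14->7, 16->8.5, 16->8.5, 20->10, 21->11, 22->12, 23->13, 24->14, 31->15
Step 2: Rank sum for X: R1 = 1 + 2.5 + 5.5 + 8.5 + 10 + 12 + 13 + 14 = 66.5.
Step 3: U_X = R1 - n1(n1+1)/2 = 66.5 - 8*9/2 = 66.5 - 36 = 30.5.
       U_Y = n1*n2 - U_X = 56 - 30.5 = 25.5.
Step 4: Ties are present, so use the tie-corrected normal approximation (with continuity correction) for the p-value.
Step 5: p-value = 0.816478; compare to alpha = 0.05. fail to reject H0.

U_X = 30.5, p = 0.816478, fail to reject H0 at alpha = 0.05.


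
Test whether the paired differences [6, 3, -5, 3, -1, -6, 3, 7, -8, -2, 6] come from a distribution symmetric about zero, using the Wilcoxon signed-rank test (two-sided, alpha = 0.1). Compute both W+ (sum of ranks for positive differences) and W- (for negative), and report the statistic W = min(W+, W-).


Step 1: Drop any zero differences (none here) and take |d_i|.
|d| = [6, 3, 5, 3, 1, 6, 3, 7, 8, 2, 6]
Step 2: Midrank |d_i| (ties get averaged ranks).
ranks: |6|->8, |3|->4, |5|->6, |3|->4, |1|->1, |6|->8, |3|->4, |7|->10, |8|->11, |2|->2, |6|->8
Step 3: Attach original signs; sum ranks with positive sign and with negative sign.
W+ = 8 + 4 + 4 + 4 + 10 + 8 = 38
W- = 6 + 1 + 8 + 11 + 2 = 28
(Check: W+ + W- = 66 should equal n(n+1)/2 = 66.)
Step 4: Test statistic W = min(W+, W-) = 28.
Step 5: Ties in |d|, so use the tie-corrected normal approximation.
        E[W] = n(n+1)/4 = 11*12/4 = 33.
        Tie groups: |d|=3 (t=3), |d|=6 (t=3); sum(t^3 - t) = 48.
        Var[W] = n(n+1)(2n+1)/24 - sum(t^3-t)/48 = 3036/24 - 48/48 = 125.5.
        z = (W - E[W]) / sqrt(Var[W]) = (28 - 33) / 11.2027 = -0.4463.
        Two-sided p = 2*Phi(z) = 0.655365.
Step 6: alpha = 0.1. fail to reject H0.

W+ = 38, W- = 28, W = min = 28, p = 0.655365, fail to reject H0.


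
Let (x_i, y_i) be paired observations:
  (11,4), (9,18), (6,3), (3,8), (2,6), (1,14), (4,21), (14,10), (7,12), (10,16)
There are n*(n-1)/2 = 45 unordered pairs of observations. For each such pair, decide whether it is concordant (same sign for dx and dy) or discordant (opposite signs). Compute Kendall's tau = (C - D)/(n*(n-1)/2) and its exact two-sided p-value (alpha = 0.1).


Step 1: Enumerate the 45 unordered pairs (i,j) with i<j and classify each by sign(x_j-x_i) * sign(y_j-y_i).
  (1,2):dx=-2,dy=+14->D; (1,3):dx=-5,dy=-1->C; (1,4):dx=-8,dy=+4->D; (1,5):dx=-9,dy=+2->D
  (1,6):dx=-10,dy=+10->D; (1,7):dx=-7,dy=+17->D; (1,8):dx=+3,dy=+6->C; (1,9):dx=-4,dy=+8->D
  (1,10):dx=-1,dy=+12->D; (2,3):dx=-3,dy=-15->C; (2,4):dx=-6,dy=-10->C; (2,5):dx=-7,dy=-12->C
  (2,6):dx=-8,dy=-4->C; (2,7):dx=-5,dy=+3->D; (2,8):dx=+5,dy=-8->D; (2,9):dx=-2,dy=-6->C
  (2,10):dx=+1,dy=-2->D; (3,4):dx=-3,dy=+5->D; (3,5):dx=-4,dy=+3->D; (3,6):dx=-5,dy=+11->D
  (3,7):dx=-2,dy=+18->D; (3,8):dx=+8,dy=+7->C; (3,9):dx=+1,dy=+9->C; (3,10):dx=+4,dy=+13->C
  (4,5):dx=-1,dy=-2->C; (4,6):dx=-2,dy=+6->D; (4,7):dx=+1,dy=+13->C; (4,8):dx=+11,dy=+2->C
  (4,9):dx=+4,dy=+4->C; (4,10):dx=+7,dy=+8->C; (5,6):dx=-1,dy=+8->D; (5,7):dx=+2,dy=+15->C
  (5,8):dx=+12,dy=+4->C; (5,9):dx=+5,dy=+6->C; (5,10):dx=+8,dy=+10->C; (6,7):dx=+3,dy=+7->C
  (6,8):dx=+13,dy=-4->D; (6,9):dx=+6,dy=-2->D; (6,10):dx=+9,dy=+2->C; (7,8):dx=+10,dy=-11->D
  (7,9):dx=+3,dy=-9->D; (7,10):dx=+6,dy=-5->D; (8,9):dx=-7,dy=+2->D; (8,10):dx=-4,dy=+6->D
  (9,10):dx=+3,dy=+4->C
Step 2: C = 22, D = 23, total pairs = 45.
Step 3: tau = (C - D)/(n(n-1)/2) = (22 - 23)/45 = -0.022222.
Step 4: Exact two-sided p-value (enumerate n! = 3628800 permutations of y under H0): p = 1.000000.
Step 5: alpha = 0.1. fail to reject H0.

tau_b = -0.0222 (C=22, D=23), p = 1.000000, fail to reject H0.


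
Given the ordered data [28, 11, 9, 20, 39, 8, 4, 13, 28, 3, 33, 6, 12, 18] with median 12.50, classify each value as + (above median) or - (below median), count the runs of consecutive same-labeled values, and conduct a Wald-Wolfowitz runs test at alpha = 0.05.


Step 1: Compute median = 12.50; label A = above, B = below.
Labels in order: ABBAABBAABABBA  (n_A = 7, n_B = 7)
Step 2: Count runs R = 9.
Step 3: Under H0 (random ordering), E[R] = 2*n_A*n_B/(n_A+n_B) + 1 = 2*7*7/14 + 1 = 8.0000.
        Var[R] = 2*n_A*n_B*(2*n_A*n_B - n_A - n_B) / ((n_A+n_B)^2 * (n_A+n_B-1)) = 8232/2548 = 3.2308.
        SD[R] = 1.7974.
Step 4: Continuity-corrected z = (R - 0.5 - E[R]) / SD[R] = (9 - 0.5 - 8.0000) / 1.7974 = 0.2782.
Step 5: Two-sided p-value via normal approximation = 2*(1 - Phi(|z|)) = 0.780879.
Step 6: alpha = 0.05. fail to reject H0.

R = 9, z = 0.2782, p = 0.780879, fail to reject H0.


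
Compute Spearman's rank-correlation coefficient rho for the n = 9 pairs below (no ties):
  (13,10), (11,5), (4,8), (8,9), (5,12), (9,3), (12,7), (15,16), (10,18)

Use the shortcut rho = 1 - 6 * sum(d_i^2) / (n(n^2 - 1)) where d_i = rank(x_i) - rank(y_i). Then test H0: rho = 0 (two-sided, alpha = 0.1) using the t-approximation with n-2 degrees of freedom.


Step 1: Rank x and y separately (midranks; no ties here).
rank(x): 13->8, 11->6, 4->1, 8->3, 5->2, 9->4, 12->7, 15->9, 10->5
rank(y): 10->6, 5->2, 8->4, 9->5, 12->7, 3->1, 7->3, 16->8, 18->9
Step 2: d_i = R_x(i) - R_y(i); compute d_i^2.
  (8-6)^2=4, (6-2)^2=16, (1-4)^2=9, (3-5)^2=4, (2-7)^2=25, (4-1)^2=9, (7-3)^2=16, (9-8)^2=1, (5-9)^2=16
sum(d^2) = 100.
Step 3: rho = 1 - 6*100 / (9*(9^2 - 1)) = 1 - 600/720 = 0.166667.
Step 4: Under H0, t = rho * sqrt((n-2)/(1-rho^2)) = 0.4472 ~ t(7).
Step 5: Two-sided p-value from the t-distribution with 7 df = 0.668231.
Step 6: alpha = 0.1. fail to reject H0.

rho = 0.1667, p = 0.668231, fail to reject H0 at alpha = 0.1.


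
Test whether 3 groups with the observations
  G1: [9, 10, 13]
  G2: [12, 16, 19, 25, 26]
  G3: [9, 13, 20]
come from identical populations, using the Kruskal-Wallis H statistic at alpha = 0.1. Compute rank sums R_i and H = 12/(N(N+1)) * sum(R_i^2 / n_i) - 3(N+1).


Step 1: Combine all N = 11 observations and assign midranks.
sorted (value, group, rank): (9,G1,1.5), (9,G3,1.5), (10,G1,3), (12,G2,4), (13,G1,5.5), (13,G3,5.5), (16,G2,7), (19,G2,8), (20,G3,9), (25,G2,10), (26,G2,11)
Step 2: Sum ranks within each group.
R_1 = 10 (n_1 = 3)
R_2 = 40 (n_2 = 5)
R_3 = 16 (n_3 = 3)
Step 3: H = 12/(N(N+1)) * sum(R_i^2/n_i) - 3(N+1)
     = 12/(11*12) * (10^2/3 + 40^2/5 + 16^2/3) - 3*12
     = 0.090909 * 438.667 - 36
     = 3.878788.
Step 4: Ties present; correction factor C = 1 - 12/(11^3 - 11) = 0.990909. Corrected H = 3.878788 / 0.990909 = 3.914373.
Step 5: Under H0, H ~ chi^2(2); p-value = 0.141255.
Step 6: alpha = 0.1. fail to reject H0.

H = 3.9144, df = 2, p = 0.141255, fail to reject H0.
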